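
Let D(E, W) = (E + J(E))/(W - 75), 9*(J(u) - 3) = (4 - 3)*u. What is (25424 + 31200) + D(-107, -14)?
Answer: 45356867/801 ≈ 56625.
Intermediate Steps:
J(u) = 3 + u/9 (J(u) = 3 + ((4 - 3)*u)/9 = 3 + (1*u)/9 = 3 + u/9)
D(E, W) = (3 + 10*E/9)/(-75 + W) (D(E, W) = (E + (3 + E/9))/(W - 75) = (3 + 10*E/9)/(-75 + W))
(25424 + 31200) + D(-107, -14) = (25424 + 31200) + (27 + 10*(-107))/(9*(-75 - 14)) = 56624 + (1/9)*(27 - 1070)/(-89) = 56624 + (1/9)*(-1/89)*(-1043) = 56624 + 1043/801 = 45356867/801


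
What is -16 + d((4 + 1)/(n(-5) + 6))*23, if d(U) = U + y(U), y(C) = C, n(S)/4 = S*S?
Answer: -733/53 ≈ -13.830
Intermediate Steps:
n(S) = 4*S² (n(S) = 4*(S*S) = 4*S²)
d(U) = 2*U (d(U) = U + U = 2*U)
-16 + d((4 + 1)/(n(-5) + 6))*23 = -16 + (2*((4 + 1)/(4*(-5)² + 6)))*23 = -16 + (2*(5/(4*25 + 6)))*23 = -16 + (2*(5/(100 + 6)))*23 = -16 + (2*(5/106))*23 = -16 + (5/53)*23 = -16 + 115/53 = -733/53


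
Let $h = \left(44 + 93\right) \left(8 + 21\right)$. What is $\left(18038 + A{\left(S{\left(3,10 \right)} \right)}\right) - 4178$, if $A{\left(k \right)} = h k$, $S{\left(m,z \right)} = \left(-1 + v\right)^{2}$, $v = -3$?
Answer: $77428$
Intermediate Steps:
$h = 3973$ ($h = 137 \cdot 29 = 3973$)
$S{\left(m,z \right)} = 16$ ($S{\left(m,z \right)} = \left(-1 - 3\right)^{2} = \left(-4\right)^{2} = 16$)
$A{\left(k \right)} = 3973 k$
$\left(18038 + A{\left(S{\left(3,10 \right)} \right)}\right) - 4178 = \left(18038 + 3973 \cdot 16\right) - 4178 = \left(18038 + 63568\right) - 4178 = 81606 - 4178 = 77428$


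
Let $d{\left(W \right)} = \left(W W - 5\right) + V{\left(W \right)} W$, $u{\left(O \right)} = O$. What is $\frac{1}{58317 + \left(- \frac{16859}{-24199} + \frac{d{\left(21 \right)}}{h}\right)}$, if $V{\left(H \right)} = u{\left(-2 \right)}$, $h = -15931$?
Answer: $\frac{385514269}{22482294671596} \approx 1.7147 \cdot 10^{-5}$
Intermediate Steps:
$V{\left(H \right)} = -2$
$d{\left(W \right)} = -5 + W^{2} - 2 W$ ($d{\left(W \right)} = \left(W W - 5\right) - 2 W = \left(W^{2} - 5\right) - 2 W = \left(-5 + W^{2}\right) - 2 W = -5 + W^{2} - 2 W$)
$\frac{1}{58317 + \left(- \frac{16859}{-24199} + \frac{d{\left(21 \right)}}{h}\right)} = \frac{1}{58317 + \left(- \frac{16859}{-24199} + \frac{-5 + 21^{2} - 42}{-15931}\right)} = \frac{1}{58317 + \left(\left(-16859\right) \left(- \frac{1}{24199}\right) + \left(-5 + 441 - 42\right) \left(- \frac{1}{15931}\right)\right)} = \frac{1}{58317 + \left(\frac{16859}{24199} + 394 \left(- \frac{1}{15931}\right)\right)} = \frac{1}{58317 + \left(\frac{16859}{24199} - \frac{394}{15931}\right)} = \frac{1}{58317 + \frac{259046323}{385514269}} = \frac{1}{\frac{22482294671596}{385514269}} = \frac{385514269}{22482294671596}$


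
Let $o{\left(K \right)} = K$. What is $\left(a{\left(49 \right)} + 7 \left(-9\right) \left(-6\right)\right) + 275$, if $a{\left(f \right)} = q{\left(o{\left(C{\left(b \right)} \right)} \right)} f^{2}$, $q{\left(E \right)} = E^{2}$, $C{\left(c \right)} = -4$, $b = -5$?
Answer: $39069$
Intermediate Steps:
$a{\left(f \right)} = 16 f^{2}$ ($a{\left(f \right)} = \left(-4\right)^{2} f^{2} = 16 f^{2}$)
$\left(a{\left(49 \right)} + 7 \left(-9\right) \left(-6\right)\right) + 275 = \left(16 \cdot 49^{2} + 7 \left(-9\right) \left(-6\right)\right) + 275 = \left(16 \cdot 2401 - -378\right) + 275 = \left(38416 + 378\right) + 275 = 38794 + 275 = 39069$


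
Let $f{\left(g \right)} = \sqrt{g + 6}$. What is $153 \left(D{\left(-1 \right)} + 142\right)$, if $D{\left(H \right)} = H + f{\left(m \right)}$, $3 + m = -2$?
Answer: $21726$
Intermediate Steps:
$m = -5$ ($m = -3 - 2 = -5$)
$f{\left(g \right)} = \sqrt{6 + g}$
$D{\left(H \right)} = 1 + H$ ($D{\left(H \right)} = H + \sqrt{6 - 5} = H + \sqrt{1} = H + 1 = 1 + H$)
$153 \left(D{\left(-1 \right)} + 142\right) = 153 \left(\left(1 - 1\right) + 142\right) = 153 \left(0 + 142\right) = 153 \cdot 142 = 21726$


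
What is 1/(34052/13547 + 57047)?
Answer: 13547/772849761 ≈ 1.7529e-5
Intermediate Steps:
1/(34052/13547 + 57047) = 1/(772849761/13547) = 13547/772849761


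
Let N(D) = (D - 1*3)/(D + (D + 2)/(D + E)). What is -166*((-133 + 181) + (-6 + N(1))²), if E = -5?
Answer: -40504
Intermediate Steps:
N(D) = (-3 + D)/(D + (2 + D)/(-5 + D)) (N(D) = (D - 1*3)/(D + (D + 2)/(D - 5)) = (D - 3)/(D + (2 + D)/(-5 + D)) = (-3 + D)/(D + (2 + D)/(-5 + D)))
-166*((-133 + 181) + (-6 + N(1))²) = -166*((-133 + 181) + (-6 + (15 + 1² - 8*1)/(2 + 1² - 4*1))²) = -166*(48 + (-6 + (15 + 1 - 8)/(2 + 1 - 4))²) = -166*(48 + (-6 + 8/(-1))²) = -166*(48 + (-6 - 1*8)²) = -166*(48 + (-6 - 8)²) = -166*(48 + (-14)²) = -166*(48 + 196) = -166*244 = -40504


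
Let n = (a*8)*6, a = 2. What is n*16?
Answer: 1536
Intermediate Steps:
n = 96 (n = (2*8)*6 = 16*6 = 96)
n*16 = 96*16 = 1536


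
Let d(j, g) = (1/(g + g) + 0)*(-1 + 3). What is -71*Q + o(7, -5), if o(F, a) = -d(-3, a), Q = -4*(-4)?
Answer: -5679/5 ≈ -1135.8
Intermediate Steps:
d(j, g) = 1/g (d(j, g) = (1/(2*g) + 0)*2 = (1/(2*g))*2 = 1/g)
Q = 16
o(F, a) = -1/a
-71*Q + o(7, -5) = -71*16 - 1/(-5) = -1136 - 1*(-1/5) = -1136 + 1/5 = -5679/5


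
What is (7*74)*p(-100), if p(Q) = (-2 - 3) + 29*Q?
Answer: -1504790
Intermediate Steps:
p(Q) = -5 + 29*Q
(7*74)*p(-100) = (7*74)*(-5 + 29*(-100)) = 518*(-5 - 2900) = 518*(-2905) = -1504790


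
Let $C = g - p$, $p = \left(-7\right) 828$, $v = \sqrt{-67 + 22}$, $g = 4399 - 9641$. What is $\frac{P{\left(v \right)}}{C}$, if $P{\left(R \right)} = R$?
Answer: $\frac{3 i \sqrt{5}}{554} \approx 0.012109 i$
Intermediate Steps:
$g = -5242$
$v = 3 i \sqrt{5}$ ($v = \sqrt{-45} = 3 i \sqrt{5} \approx 6.7082 i$)
$p = -5796$
$C = 554$ ($C = -5242 - -5796 = -5242 + 5796 = 554$)
$\frac{P{\left(v \right)}}{C} = \frac{3 i \sqrt{5}}{554}$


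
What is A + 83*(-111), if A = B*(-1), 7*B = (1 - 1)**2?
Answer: -9213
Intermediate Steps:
B = 0 (B = (1 - 1)**2/7 = (1/7)*0**2 = (1/7)*0 = 0)
A = 0 (A = 0*(-1) = 0)
A + 83*(-111) = 0 + 83*(-111) = 0 - 9213 = -9213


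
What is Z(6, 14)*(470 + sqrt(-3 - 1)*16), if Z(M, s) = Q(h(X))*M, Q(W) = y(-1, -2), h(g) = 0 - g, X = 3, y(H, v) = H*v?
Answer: 5640 + 384*I ≈ 5640.0 + 384.0*I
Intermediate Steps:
h(g) = -g
Q(W) = 2 (Q(W) = -1*(-2) = 2)
Z(M, s) = 2*M
Z(6, 14)*(470 + sqrt(-3 - 1)*16) = (2*6)*(470 + sqrt(-3 - 1)*16) = 12*(470 + sqrt(-4)*16) = 12*(470 + (2*I)*16) = 12*(470 + 32*I) = 5640 + 384*I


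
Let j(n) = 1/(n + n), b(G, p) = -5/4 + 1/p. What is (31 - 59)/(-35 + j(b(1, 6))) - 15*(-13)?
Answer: 90259/461 ≈ 195.79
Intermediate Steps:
b(G, p) = -5/4 + 1/p (b(G, p) = -5*¼ + 1/p = -5/4 + 1/p)
j(n) = 1/(2*n)
(31 - 59)/(-35 + j(b(1, 6))) - 15*(-13) = (31 - 59)/(-35 + 1/(2*(-5/4 + 1/6))) - 15*(-13) = -28/(-35 + 1/(2*(-5/4 + ⅙))) + 195 = -28/(-35 + 1/(2*(-13/12))) + 195 = -28/(-35 + (½)*(-12/13)) + 195 = -28/(-35 - 6/13) + 195 = -28/(-461/13) + 195 = -28*(-13/461) + 195 = 364/461 + 195 = 90259/461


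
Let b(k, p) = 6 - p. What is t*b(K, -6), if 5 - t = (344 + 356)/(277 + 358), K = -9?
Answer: 5940/127 ≈ 46.772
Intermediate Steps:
t = 495/127 (t = 5 - (344 + 356)/(277 + 358) = 5 - 700/635 = 5 - 1*140/127 = 5 - 140/127 = 495/127 ≈ 3.8976)
t*b(K, -6) = 495*(6 - 1*(-6))/127 = 495*(6 + 6)/127 = (495/127)*12 = 5940/127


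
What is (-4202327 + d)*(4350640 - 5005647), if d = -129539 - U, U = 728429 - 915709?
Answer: 2714732842102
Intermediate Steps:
U = -187280
d = 57741 (d = -129539 - 1*(-187280) = -129539 + 187280 = 57741)
(-4202327 + d)*(4350640 - 5005647) = (-4202327 + 57741)*(4350640 - 5005647) = -4144586*(-655007) = 2714732842102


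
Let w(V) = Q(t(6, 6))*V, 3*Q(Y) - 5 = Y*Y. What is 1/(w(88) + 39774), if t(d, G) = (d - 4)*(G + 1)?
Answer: 1/45670 ≈ 2.1896e-5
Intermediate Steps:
t(d, G) = (1 + G)*(-4 + d) (t(d, G) = (-4 + d)*(1 + G) = (1 + G)*(-4 + d))
Q(Y) = 5/3 + Y²/3 (Q(Y) = 5/3 + (Y*Y)/3 = 5/3 + Y²/3)
w(V) = 67*V (w(V) = (5/3 + (-4 + 6 - 4*6 + 6*6)²/3)*V = (5/3 + (-4 + 6 - 24 + 36)²/3)*V = (5/3 + (⅓)*14²)*V = (5/3 + (⅓)*196)*V = (5/3 + 196/3)*V = 67*V)
1/(w(88) + 39774) = 1/(67*88 + 39774) = 1/(5896 + 39774) = 1/45670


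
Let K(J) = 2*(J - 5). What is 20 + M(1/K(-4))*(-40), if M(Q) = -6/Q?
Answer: -4300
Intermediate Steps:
K(J) = -10 + 2*J (K(J) = 2*(-5 + J) = -10 + 2*J)
20 + M(1/K(-4))*(-40) = 20 - 6/(1/(-10 + 2*(-4)))*(-40) = 20 - 6/(1/(-10 - 8))*(-40) = 20 - 6/(1/(-18))*(-40) = 20 - 6/(-1/18)*(-40) = 20 - 6*(-18)*(-40) = 20 + 108*(-40) = 20 - 4320 = -4300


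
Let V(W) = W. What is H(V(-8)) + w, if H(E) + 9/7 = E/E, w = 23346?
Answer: 163420/7 ≈ 23346.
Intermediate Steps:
H(E) = -2/7 (H(E) = -9/7 + E/E = -9/7 + 1 = -2/7)
H(V(-8)) + w = -2/7 + 23346 = 163420/7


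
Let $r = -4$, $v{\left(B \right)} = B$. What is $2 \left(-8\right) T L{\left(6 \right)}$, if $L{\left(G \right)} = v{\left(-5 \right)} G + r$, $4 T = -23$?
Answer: $-3128$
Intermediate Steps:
$T = - \frac{23}{4}$ ($T = \frac{1}{4} \left(-23\right) = - \frac{23}{4} \approx -5.75$)
$L{\left(G \right)} = -4 - 5 G$ ($L{\left(G \right)} = - 5 G - 4 = -4 - 5 G$)
$2 \left(-8\right) T L{\left(6 \right)} = 2 \left(-8\right) \left(- \frac{23 \left(-4 - 30\right)}{4}\right) = - 16 \left(- \frac{23 \left(-4 - 30\right)}{4}\right) = - 16 \left(\left(- \frac{23}{4}\right) \left(-34\right)\right) = \left(-16\right) \frac{391}{2} = -3128$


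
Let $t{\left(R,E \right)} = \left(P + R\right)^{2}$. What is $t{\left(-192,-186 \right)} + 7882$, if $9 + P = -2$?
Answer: $49091$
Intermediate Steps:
$P = -11$ ($P = -9 - 2 = -11$)
$t{\left(R,E \right)} = \left(-11 + R\right)^{2}$
$t{\left(-192,-186 \right)} + 7882 = \left(-11 - 192\right)^{2} + 7882 = \left(-203\right)^{2} + 7882 = 41209 + 7882 = 49091$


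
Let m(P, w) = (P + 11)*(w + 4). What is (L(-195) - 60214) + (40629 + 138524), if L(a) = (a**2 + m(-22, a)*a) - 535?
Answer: -253266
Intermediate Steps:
m(P, w) = (4 + w)*(11 + P) (m(P, w) = (11 + P)*(4 + w) = (4 + w)*(11 + P))
L(a) = -535 + a**2 + a*(-44 - 11*a) (L(a) = (a**2 + (44 + 4*(-22) + 11*a - 22*a)*a) - 535 = (a**2 + (44 - 88 + 11*a - 22*a)*a) - 535 = (a**2 + (-44 - 11*a)*a) - 535 = (a**2 + a*(-44 - 11*a)) - 535 = -535 + a**2 + a*(-44 - 11*a))
(L(-195) - 60214) + (40629 + 138524) = ((-535 + (-195)**2 - 11*(-195)*(4 - 195)) - 60214) + (40629 + 138524) = ((-535 + 38025 - 11*(-195)*(-191)) - 60214) + 179153 = ((-535 + 38025 - 409695) - 60214) + 179153 = (-372205 - 60214) + 179153 = -432419 + 179153 = -253266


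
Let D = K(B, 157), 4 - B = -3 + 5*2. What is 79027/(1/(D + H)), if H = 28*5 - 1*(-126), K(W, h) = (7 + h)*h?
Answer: 2055808378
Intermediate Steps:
B = -3 (B = 4 - (-3 + 5*2) = 4 - (-3 + 10) = 4 - 1*7 = 4 - 7 = -3)
K(W, h) = h*(7 + h)
D = 25748 (D = 157*(7 + 157) = 157*164 = 25748)
H = 266 (H = 140 + 126 = 266)
79027/(1/(D + H)) = 79027/(1/(25748 + 266)) = 79027/(1/26014) = 79027*26014 = 2055808378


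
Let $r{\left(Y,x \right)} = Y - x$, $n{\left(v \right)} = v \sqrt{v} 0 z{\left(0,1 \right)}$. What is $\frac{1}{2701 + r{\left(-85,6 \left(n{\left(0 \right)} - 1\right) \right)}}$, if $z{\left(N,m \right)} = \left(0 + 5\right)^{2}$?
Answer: $\frac{1}{2622} \approx 0.00038139$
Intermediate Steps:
$z{\left(N,m \right)} = 25$ ($z{\left(N,m \right)} = 5^{2} = 25$)
$n{\left(v \right)} = 0$ ($n{\left(v \right)} = v \sqrt{v} 0 \cdot 25 = v^{\frac{3}{2}} \cdot 0 \cdot 25 = 0 \cdot 25 = 0$)
$\frac{1}{2701 + r{\left(-85,6 \left(n{\left(0 \right)} - 1\right) \right)}} = \frac{1}{2701 - \left(85 + 6 \left(0 - 1\right)\right)} = \frac{1}{2701 - \left(85 + 6 \left(-1\right)\right)} = \frac{1}{2701 - 79} = \frac{1}{2622}$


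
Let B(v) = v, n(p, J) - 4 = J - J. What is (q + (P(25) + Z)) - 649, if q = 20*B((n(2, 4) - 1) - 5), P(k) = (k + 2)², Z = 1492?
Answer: 1532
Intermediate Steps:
n(p, J) = 4 (n(p, J) = 4 + (J - J) = 4 + 0 = 4)
P(k) = (2 + k)²
q = -40 (q = 20*((4 - 1) - 5) = 20*(3 - 5) = 20*(-2) = -40)
(q + (P(25) + Z)) - 649 = (-40 + ((2 + 25)² + 1492)) - 649 = (-40 + (27² + 1492)) - 649 = (-40 + (729 + 1492)) - 649 = (-40 + 2221) - 649 = 2181 - 649 = 1532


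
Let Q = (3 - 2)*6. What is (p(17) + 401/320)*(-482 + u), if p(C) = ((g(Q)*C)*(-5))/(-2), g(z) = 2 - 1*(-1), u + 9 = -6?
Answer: -20476897/320 ≈ -63990.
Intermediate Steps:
u = -15 (u = -9 - 6 = -15)
Q = 6 (Q = 1*6 = 6)
g(z) = 3 (g(z) = 2 + 1 = 3)
p(C) = 15*C/2 (p(C) = ((3*C)*(-5))/(-2) = -15*C*(-1/2) = 15*C/2)
(p(17) + 401/320)*(-482 + u) = ((15/2)*17 + 401/320)*(-482 - 15) = (255/2 + 401*(1/320))*(-497) = (255/2 + 401/320)*(-497) = (41201/320)*(-497) = -20476897/320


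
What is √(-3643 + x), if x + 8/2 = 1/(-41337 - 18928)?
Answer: 2*I*√3311357692710/60265 ≈ 60.39*I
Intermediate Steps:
x = -241061/60265 (x = -4 + 1/(-41337 - 18928) = -4 + 1/(-60265) = -4 - 1/60265 = -241061/60265 ≈ -4.0000)
√(-3643 + x) = √(-3643 - 241061/60265) = √(-219786456/60265) = 2*I*√3311357692710/60265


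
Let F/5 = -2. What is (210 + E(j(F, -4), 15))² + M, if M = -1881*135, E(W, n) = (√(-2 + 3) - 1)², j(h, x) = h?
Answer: -209835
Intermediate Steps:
F = -10 (F = 5*(-2) = -10)
E(W, n) = 0 (E(W, n) = (√1 - 1)² = (1 - 1)² = 0² = 0)
M = -253935
(210 + E(j(F, -4), 15))² + M = (210 + 0)² - 253935 = 210² - 253935 = 44100 - 253935 = -209835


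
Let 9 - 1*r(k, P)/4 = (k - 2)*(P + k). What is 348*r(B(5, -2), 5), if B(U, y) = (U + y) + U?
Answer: -96048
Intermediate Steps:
B(U, y) = y + 2*U
r(k, P) = 36 - 4*(-2 + k)*(P + k) (r(k, P) = 36 - 4*(k - 2)*(P + k) = 36 - 4*(-2 + k)*(P + k))
348*r(B(5, -2), 5) = 348*(36 - 4*(-2 + 2*5)**2 + 8*5 + 8*(-2 + 2*5) - 4*5*(-2 + 2*5)) = 348*(36 - 4*(-2 + 10)**2 + 40 + 8*(-2 + 10) - 4*5*(-2 + 10)) = 348*(36 - 4*8**2 + 40 + 8*8 - 4*5*8) = 348*(36 - 4*64 + 40 + 64 - 160) = 348*(36 - 256 + 40 + 64 - 160) = 348*(-276) = -96048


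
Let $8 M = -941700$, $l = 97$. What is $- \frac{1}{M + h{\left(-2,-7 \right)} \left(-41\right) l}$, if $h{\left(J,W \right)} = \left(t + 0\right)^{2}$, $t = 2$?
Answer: $\frac{2}{267241} \approx 7.4839 \cdot 10^{-6}$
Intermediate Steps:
$h{\left(J,W \right)} = 4$ ($h{\left(J,W \right)} = \left(2 + 0\right)^{2} = 2^{2} = 4$)
$M = - \frac{235425}{2}$ ($M = \frac{1}{8} \left(-941700\right) = - \frac{235425}{2} \approx -1.1771 \cdot 10^{5}$)
$- \frac{1}{M + h{\left(-2,-7 \right)} \left(-41\right) l} = - \frac{1}{- \frac{235425}{2} + 4 \left(-41\right) 97} = - \frac{1}{- \frac{235425}{2} - 15908} = - \frac{1}{- \frac{267241}{2}} = \left(-1\right) \left(- \frac{2}{267241}\right) = \frac{2}{267241}$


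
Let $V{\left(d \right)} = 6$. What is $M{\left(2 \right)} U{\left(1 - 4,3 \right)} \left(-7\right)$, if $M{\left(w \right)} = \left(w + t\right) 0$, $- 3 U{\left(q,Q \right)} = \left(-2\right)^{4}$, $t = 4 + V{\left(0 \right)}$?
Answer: $0$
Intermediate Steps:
$t = 10$ ($t = 4 + 6 = 10$)
$U{\left(q,Q \right)} = - \frac{16}{3}$ ($U{\left(q,Q \right)} = - \frac{\left(-2\right)^{4}}{3} = \left(- \frac{1}{3}\right) 16 = - \frac{16}{3}$)
$M{\left(w \right)} = 0$ ($M{\left(w \right)} = \left(w + 10\right) 0 = \left(10 + w\right) 0 = 0$)
$M{\left(2 \right)} U{\left(1 - 4,3 \right)} \left(-7\right) = 0 \left(- \frac{16}{3}\right) \left(-7\right) = 0 \left(-7\right) = 0$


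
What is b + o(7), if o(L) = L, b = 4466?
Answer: 4473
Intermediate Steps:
b + o(7) = 4466 + 7 = 4473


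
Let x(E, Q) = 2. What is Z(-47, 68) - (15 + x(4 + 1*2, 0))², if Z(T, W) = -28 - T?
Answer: -270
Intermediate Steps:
Z(-47, 68) - (15 + x(4 + 1*2, 0))² = (-28 - 1*(-47)) - (15 + 2)² = (-28 + 47) - 1*17² = 19 - 1*289 = 19 - 289 = -270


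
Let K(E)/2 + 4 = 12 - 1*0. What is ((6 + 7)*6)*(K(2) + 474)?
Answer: 38220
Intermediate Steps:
K(E) = 16 (K(E) = -8 + 2*(12 - 1*0) = -8 + 2*(12 + 0) = -8 + 2*12 = -8 + 24 = 16)
((6 + 7)*6)*(K(2) + 474) = ((6 + 7)*6)*(16 + 474) = (13*6)*490 = 78*490 = 38220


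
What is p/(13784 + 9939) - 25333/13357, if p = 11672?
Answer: -445071855/316868111 ≈ -1.4046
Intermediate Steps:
p/(13784 + 9939) - 25333/13357 = 11672/(13784 + 9939) - 25333/13357 = 11672/23723 - 25333*1/13357 = 11672*(1/23723) - 25333/13357 = 11672/23723 - 25333/13357 = -445071855/316868111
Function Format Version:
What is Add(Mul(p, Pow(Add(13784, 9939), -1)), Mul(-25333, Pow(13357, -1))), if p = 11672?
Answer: Rational(-445071855, 316868111) ≈ -1.4046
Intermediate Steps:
Add(Mul(p, Pow(Add(13784, 9939), -1)), Mul(-25333, Pow(13357, -1))) = Add(Mul(11672, Pow(Add(13784, 9939), -1)), Mul(-25333, Pow(13357, -1))) = Add(Mul(11672, Pow(23723, -1)), Mul(-25333, Rational(1, 13357))) = Add(Mul(11672, Rational(1, 23723)), Rational(-25333, 13357)) = Add(Rational(11672, 23723), Rational(-25333, 13357)) = Rational(-445071855, 316868111)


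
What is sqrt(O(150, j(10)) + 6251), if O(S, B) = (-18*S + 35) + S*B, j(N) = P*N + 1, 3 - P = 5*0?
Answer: 2*sqrt(2059) ≈ 90.752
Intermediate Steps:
P = 3 (P = 3 - 5*0 = 3 - 1*0 = 3 + 0 = 3)
j(N) = 1 + 3*N (j(N) = 3*N + 1 = 1 + 3*N)
O(S, B) = 35 - 18*S + B*S (O(S, B) = (35 - 18*S) + B*S = 35 - 18*S + B*S)
sqrt(O(150, j(10)) + 6251) = sqrt((35 - 18*150 + (1 + 3*10)*150) + 6251) = sqrt((35 - 2700 + (1 + 30)*150) + 6251) = sqrt((35 - 2700 + 31*150) + 6251) = sqrt((35 - 2700 + 4650) + 6251) = sqrt(1985 + 6251) = sqrt(8236) = 2*sqrt(2059)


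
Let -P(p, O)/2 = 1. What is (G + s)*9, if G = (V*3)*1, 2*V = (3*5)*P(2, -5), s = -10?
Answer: -495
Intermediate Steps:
P(p, O) = -2 (P(p, O) = -2*1 = -2)
V = -15 (V = ((3*5)*(-2))/2 = (15*(-2))/2 = (1/2)*(-30) = -15)
G = -45 (G = -15*3*1 = -45*1 = -45)
(G + s)*9 = (-45 - 10)*9 = -55*9 = -495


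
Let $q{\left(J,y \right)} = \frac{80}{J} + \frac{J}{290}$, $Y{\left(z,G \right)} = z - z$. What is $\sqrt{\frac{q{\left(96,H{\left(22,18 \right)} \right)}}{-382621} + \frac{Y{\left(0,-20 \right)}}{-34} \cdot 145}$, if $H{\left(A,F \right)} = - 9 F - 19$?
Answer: $\frac{i \sqrt{337207713510}}{332880270} \approx 0.0017445 i$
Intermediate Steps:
$H{\left(A,F \right)} = -19 - 9 F$
$Y{\left(z,G \right)} = 0$
$q{\left(J,y \right)} = \frac{80}{J} + \frac{J}{290}$ ($q{\left(J,y \right)} = \frac{80}{J} + J \frac{1}{290} = \frac{80}{J} + \frac{J}{290}$)
$\sqrt{\frac{q{\left(96,H{\left(22,18 \right)} \right)}}{-382621} + \frac{Y{\left(0,-20 \right)}}{-34} \cdot 145} = \sqrt{\frac{\frac{80}{96} + \frac{1}{290} \cdot 96}{-382621} + \frac{0}{-34} \cdot 145} = \sqrt{\left(80 \cdot \frac{1}{96} + \frac{48}{145}\right) \left(- \frac{1}{382621}\right) + 0 \left(- \frac{1}{34}\right) 145} = \sqrt{\left(\frac{5}{6} + \frac{48}{145}\right) \left(- \frac{1}{382621}\right) + 0 \cdot 145} = \sqrt{\frac{1013}{870} \left(- \frac{1}{382621}\right) + 0} = \sqrt{- \frac{1013}{332880270} + 0} = \sqrt{- \frac{1013}{332880270}} = \frac{i \sqrt{337207713510}}{332880270}$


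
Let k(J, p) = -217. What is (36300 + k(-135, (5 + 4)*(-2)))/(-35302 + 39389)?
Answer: 36083/4087 ≈ 8.8287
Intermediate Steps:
(36300 + k(-135, (5 + 4)*(-2)))/(-35302 + 39389) = (36300 - 217)/(-35302 + 39389) = 36083/4087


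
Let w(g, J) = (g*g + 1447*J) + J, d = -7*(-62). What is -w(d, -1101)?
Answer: 1405892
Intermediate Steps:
d = 434
w(g, J) = g**2 + 1448*J (w(g, J) = (g**2 + 1447*J) + J = g**2 + 1448*J)
-w(d, -1101) = -(434**2 + 1448*(-1101)) = -(188356 - 1594248) = -1*(-1405892) = 1405892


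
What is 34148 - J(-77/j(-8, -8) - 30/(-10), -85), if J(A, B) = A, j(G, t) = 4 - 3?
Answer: 34222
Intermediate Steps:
j(G, t) = 1
34148 - J(-77/j(-8, -8) - 30/(-10), -85) = 34148 - (-77/1 - 30/(-10)) = 34148 - (-77*1 - 30*(-⅒)) = 34148 - (-77 + 3) = 34148 - 1*(-74) = 34148 + 74 = 34222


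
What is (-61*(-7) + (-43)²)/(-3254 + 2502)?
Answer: -569/188 ≈ -3.0266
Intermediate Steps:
(-61*(-7) + (-43)²)/(-3254 + 2502) = (427 + 1849)/(-752) = 2276*(-1/752) = -569/188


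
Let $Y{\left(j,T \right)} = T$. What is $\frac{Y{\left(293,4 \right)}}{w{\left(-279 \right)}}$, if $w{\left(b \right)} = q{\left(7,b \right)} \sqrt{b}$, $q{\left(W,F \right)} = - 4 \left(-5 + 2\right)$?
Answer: $- \frac{i \sqrt{31}}{279} \approx - 0.019956 i$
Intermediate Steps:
$q{\left(W,F \right)} = 12$ ($q{\left(W,F \right)} = \left(-4\right) \left(-3\right) = 12$)
$w{\left(b \right)} = 12 \sqrt{b}$
$\frac{Y{\left(293,4 \right)}}{w{\left(-279 \right)}} = \frac{4}{12 \sqrt{-279}} = \frac{4}{12 \cdot 3 i \sqrt{31}} = \frac{4}{36 i \sqrt{31}} = 4 \left(- \frac{i \sqrt{31}}{1116}\right) = - \frac{i \sqrt{31}}{279}$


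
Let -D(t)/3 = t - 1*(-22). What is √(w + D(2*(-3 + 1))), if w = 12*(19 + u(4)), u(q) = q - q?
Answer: √174 ≈ 13.191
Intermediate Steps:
u(q) = 0
D(t) = -66 - 3*t (D(t) = -3*(t - 1*(-22)) = -3*(t + 22) = -3*(22 + t) = -66 - 3*t)
w = 228 (w = 12*(19 + 0) = 12*19 = 228)
√(w + D(2*(-3 + 1))) = √(228 + (-66 - 6*(-3 + 1))) = √(228 + (-66 - 6*(-2))) = √(228 + (-66 - 3*(-4))) = √(228 + (-66 + 12)) = √(228 - 54) = √174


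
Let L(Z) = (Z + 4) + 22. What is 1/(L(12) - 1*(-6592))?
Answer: 1/6630 ≈ 0.00015083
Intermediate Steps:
L(Z) = 26 + Z (L(Z) = (4 + Z) + 22 = 26 + Z)
1/(L(12) - 1*(-6592)) = 1/((26 + 12) - 1*(-6592)) = 1/(38 + 6592) = 1/6630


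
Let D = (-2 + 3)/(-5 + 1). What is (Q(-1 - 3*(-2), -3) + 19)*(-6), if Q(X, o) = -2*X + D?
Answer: -105/2 ≈ -52.500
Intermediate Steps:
D = -1/4 (D = 1/(-4) = 1*(-1/4) = -1/4 ≈ -0.25000)
Q(X, o) = -1/4 - 2*X (Q(X, o) = -2*X - 1/4 = -1/4 - 2*X)
(Q(-1 - 3*(-2), -3) + 19)*(-6) = ((-1/4 - 2*(-1 - 3*(-2))) + 19)*(-6) = ((-1/4 - 2*(-1 + 6)) + 19)*(-6) = ((-1/4 - 2*5) + 19)*(-6) = ((-1/4 - 10) + 19)*(-6) = (-41/4 + 19)*(-6) = (35/4)*(-6) = -105/2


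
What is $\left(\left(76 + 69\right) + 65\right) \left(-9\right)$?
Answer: $-1890$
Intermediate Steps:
$\left(\left(76 + 69\right) + 65\right) \left(-9\right) = \left(145 + 65\right) \left(-9\right) = 210 \left(-9\right) = -1890$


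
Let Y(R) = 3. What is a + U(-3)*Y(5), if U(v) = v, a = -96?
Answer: -105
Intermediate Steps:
a + U(-3)*Y(5) = -96 - 3*3 = -96 - 9 = -105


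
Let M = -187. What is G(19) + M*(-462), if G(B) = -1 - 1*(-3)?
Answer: 86396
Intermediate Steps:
G(B) = 2 (G(B) = -1 + 3 = 2)
G(19) + M*(-462) = 2 - 187*(-462) = 2 + 86394 = 86396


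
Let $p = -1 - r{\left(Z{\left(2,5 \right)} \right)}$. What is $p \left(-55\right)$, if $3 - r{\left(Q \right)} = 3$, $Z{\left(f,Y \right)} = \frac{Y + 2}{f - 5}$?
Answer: $55$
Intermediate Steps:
$Z{\left(f,Y \right)} = \frac{2 + Y}{-5 + f}$
$r{\left(Q \right)} = 0$ ($r{\left(Q \right)} = 3 - 3 = 0$)
$p = -1$ ($p = -1 - 0 = -1 + 0 = -1$)
$p \left(-55\right) = \left(-1\right) \left(-55\right) = 55$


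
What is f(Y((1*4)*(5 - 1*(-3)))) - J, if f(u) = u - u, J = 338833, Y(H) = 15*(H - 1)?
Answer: -338833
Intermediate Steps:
Y(H) = -15 + 15*H (Y(H) = 15*(-1 + H) = -15 + 15*H)
f(u) = 0
f(Y((1*4)*(5 - 1*(-3)))) - J = 0 - 1*338833 = 0 - 338833 = -338833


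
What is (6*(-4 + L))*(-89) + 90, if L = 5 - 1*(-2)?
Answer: -1512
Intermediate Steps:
L = 7 (L = 5 + 2 = 7)
(6*(-4 + L))*(-89) + 90 = (6*(-4 + 7))*(-89) + 90 = (6*3)*(-89) + 90 = 18*(-89) + 90 = -1602 + 90 = -1512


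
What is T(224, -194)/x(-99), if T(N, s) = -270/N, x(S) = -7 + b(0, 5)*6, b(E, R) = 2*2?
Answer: -135/1904 ≈ -0.070903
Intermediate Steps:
b(E, R) = 4
x(S) = 17 (x(S) = -7 + 4*6 = -7 + 24 = 17)
T(224, -194)/x(-99) = -270/224/17 = -270*1/224*(1/17) = -135/112*1/17 = -135/1904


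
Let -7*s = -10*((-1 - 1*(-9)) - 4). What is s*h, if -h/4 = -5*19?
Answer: 15200/7 ≈ 2171.4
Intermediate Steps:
h = 380 (h = -(-20)*19 = -4*(-95) = 380)
s = 40/7 (s = -(-10)*((-1 - 1*(-9)) - 4)/7 = -(-10)*((-1 + 9) - 4)/7 = -(-10)*(8 - 4)/7 = -(-10)*4/7 = -1/7*(-40) = 40/7 ≈ 5.7143)
s*h = (40/7)*380 = 15200/7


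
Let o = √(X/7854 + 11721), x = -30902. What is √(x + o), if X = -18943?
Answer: √(-1906199635032 + 7854*√722864810514)/7854 ≈ 175.48*I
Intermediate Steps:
o = √722864810514/7854 (o = √(-18943/7854 + 11721) = √(92037791/7854) = √722864810514/7854 ≈ 108.25)
√(x + o) = √(-30902 + √722864810514/7854)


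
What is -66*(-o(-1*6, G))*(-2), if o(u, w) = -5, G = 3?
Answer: 660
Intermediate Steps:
-66*(-o(-1*6, G))*(-2) = -66*(-1*(-5))*(-2) = -330*(-2) = -66*(-10) = 660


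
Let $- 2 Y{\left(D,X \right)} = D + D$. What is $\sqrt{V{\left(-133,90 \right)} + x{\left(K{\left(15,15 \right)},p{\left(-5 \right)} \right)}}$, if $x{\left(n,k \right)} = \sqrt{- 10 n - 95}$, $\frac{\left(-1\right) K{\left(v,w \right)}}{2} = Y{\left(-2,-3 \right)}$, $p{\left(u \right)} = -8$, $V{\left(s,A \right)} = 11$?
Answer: $\sqrt{11 + i \sqrt{55}} \approx 3.4833 + 1.0645 i$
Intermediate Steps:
$Y{\left(D,X \right)} = - D$ ($Y{\left(D,X \right)} = - \frac{D + D}{2} = - \frac{2 D}{2} = - D$)
$K{\left(v,w \right)} = -4$ ($K{\left(v,w \right)} = - 2 \left(\left(-1\right) \left(-2\right)\right) = \left(-2\right) 2 = -4$)
$x{\left(n,k \right)} = \sqrt{-95 - 10 n}$
$\sqrt{V{\left(-133,90 \right)} + x{\left(K{\left(15,15 \right)},p{\left(-5 \right)} \right)}} = \sqrt{11 + \sqrt{-95 - -40}} = \sqrt{11 + \sqrt{-95 + 40}} = \sqrt{11 + \sqrt{-55}} = \sqrt{11 + i \sqrt{55}}$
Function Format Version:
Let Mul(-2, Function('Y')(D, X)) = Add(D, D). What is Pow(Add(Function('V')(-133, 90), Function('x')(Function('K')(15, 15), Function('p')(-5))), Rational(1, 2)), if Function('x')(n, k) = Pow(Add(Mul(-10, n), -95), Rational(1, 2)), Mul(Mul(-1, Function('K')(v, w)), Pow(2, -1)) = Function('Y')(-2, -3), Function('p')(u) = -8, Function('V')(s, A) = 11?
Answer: Pow(Add(11, Mul(I, Pow(55, Rational(1, 2)))), Rational(1, 2)) ≈ Add(3.4833, Mul(1.0645, I))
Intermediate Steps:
Function('Y')(D, X) = Mul(-1, D) (Function('Y')(D, X) = Mul(Rational(-1, 2), Add(D, D)) = Mul(Rational(-1, 2), Mul(2, D)) = Mul(-1, D))
Function('K')(v, w) = -4 (Function('K')(v, w) = Mul(-2, Mul(-1, -2)) = Mul(-2, 2) = -4)
Function('x')(n, k) = Pow(Add(-95, Mul(-10, n)), Rational(1, 2))
Pow(Add(Function('V')(-133, 90), Function('x')(Function('K')(15, 15), Function('p')(-5))), Rational(1, 2)) = Pow(Add(11, Pow(Add(-95, Mul(-10, -4)), Rational(1, 2))), Rational(1, 2)) = Pow(Add(11, Pow(Add(-95, 40), Rational(1, 2))), Rational(1, 2)) = Pow(Add(11, Pow(-55, Rational(1, 2))), Rational(1, 2)) = Pow(Add(11, Mul(I, Pow(55, Rational(1, 2)))), Rational(1, 2))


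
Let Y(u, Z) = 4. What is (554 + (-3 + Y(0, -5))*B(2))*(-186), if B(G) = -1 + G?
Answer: -103230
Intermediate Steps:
(554 + (-3 + Y(0, -5))*B(2))*(-186) = (554 + (-3 + 4)*(-1 + 2))*(-186) = (554 + 1*1)*(-186) = (554 + 1)*(-186) = 555*(-186) = -103230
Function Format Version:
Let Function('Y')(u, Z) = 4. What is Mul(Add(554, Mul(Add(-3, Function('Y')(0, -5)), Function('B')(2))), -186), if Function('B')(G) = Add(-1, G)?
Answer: -103230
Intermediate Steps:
Mul(Add(554, Mul(Add(-3, Function('Y')(0, -5)), Function('B')(2))), -186) = Mul(Add(554, Mul(Add(-3, 4), Add(-1, 2))), -186) = Mul(Add(554, Mul(1, 1)), -186) = Mul(Add(554, 1), -186) = Mul(555, -186) = -103230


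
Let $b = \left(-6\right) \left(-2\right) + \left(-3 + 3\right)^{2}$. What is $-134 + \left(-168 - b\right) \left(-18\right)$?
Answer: $3106$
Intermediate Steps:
$b = 12$ ($b = 12 + 0^{2} = 12 + 0 = 12$)
$-134 + \left(-168 - b\right) \left(-18\right) = -134 + \left(-168 - 12\right) \left(-18\right) = -134 - -3240 = -134 + 3240 = 3106$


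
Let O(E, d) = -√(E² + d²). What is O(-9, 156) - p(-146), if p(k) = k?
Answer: 146 - 3*√2713 ≈ -10.259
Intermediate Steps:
O(-9, 156) - p(-146) = -√((-9)² + 156²) - 1*(-146) = -√(81 + 24336) + 146 = -√24417 + 146 = -3*√2713 + 146 = 146 - 3*√2713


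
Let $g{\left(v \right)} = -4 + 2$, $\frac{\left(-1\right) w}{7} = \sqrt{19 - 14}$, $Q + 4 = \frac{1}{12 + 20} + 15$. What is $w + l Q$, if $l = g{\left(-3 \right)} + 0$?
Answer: $- \frac{353}{16} - 7 \sqrt{5} \approx -37.715$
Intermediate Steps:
$Q = \frac{353}{32}$ ($Q = -4 + \left(\frac{1}{12 + 20} + 15\right) = -4 + \left(\frac{1}{32} + 15\right) = -4 + \frac{481}{32} = \frac{353}{32} \approx 11.031$)
$w = - 7 \sqrt{5}$ ($w = - 7 \sqrt{19 - 14} = - 7 \sqrt{5} \approx -15.652$)
$g{\left(v \right)} = -2$
$l = -2$ ($l = -2 + 0 = -2$)
$w + l Q = - 7 \sqrt{5} - \frac{353}{16} = - \frac{353}{16} - 7 \sqrt{5}$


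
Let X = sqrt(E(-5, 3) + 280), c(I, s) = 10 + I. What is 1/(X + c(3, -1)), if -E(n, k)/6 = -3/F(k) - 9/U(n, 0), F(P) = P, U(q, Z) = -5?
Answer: -65/531 + 4*sqrt(430)/531 ≈ 0.033796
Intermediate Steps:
E(n, k) = -54/5 + 18/k (E(n, k) = -6*(-3/k - 9/(-5)) = -6*(-3/k - 9*(-1/5)) = -6*(-3/k + 9/5) = -6*(9/5 - 3/k) = -54/5 + 18/k)
X = 4*sqrt(430)/5 (X = sqrt((-54/5 + 18/3) + 280) = sqrt((-54/5 + 18*(1/3)) + 280) = sqrt((-54/5 + 6) + 280) = sqrt(-24/5 + 280) = sqrt(1376/5) = 4*sqrt(430)/5 ≈ 16.589)
1/(X + c(3, -1)) = 1/(4*sqrt(430)/5 + (10 + 3)) = 1/(4*sqrt(430)/5 + 13) = 1/(13 + 4*sqrt(430)/5)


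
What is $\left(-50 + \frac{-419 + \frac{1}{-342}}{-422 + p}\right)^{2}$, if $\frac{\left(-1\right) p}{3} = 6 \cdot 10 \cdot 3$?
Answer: $\frac{1573461658129}{640494864} \approx 2456.6$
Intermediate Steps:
$p = -540$ ($p = - 3 \cdot 6 \cdot 10 \cdot 3 = - 3 \cdot 60 \cdot 3 = \left(-3\right) 180 = -540$)
$\left(-50 + \frac{-419 + \frac{1}{-342}}{-422 + p}\right)^{2} = \left(-50 + \frac{-419 + \frac{1}{-342}}{-422 - 540}\right)^{2} = \left(-50 + \frac{-419 - \frac{1}{342}}{-962}\right)^{2} = \left(-50 - - \frac{11023}{25308}\right)^{2} = \left(-50 + \frac{11023}{25308}\right)^{2} = \left(- \frac{1254377}{25308}\right)^{2} = \frac{1573461658129}{640494864}$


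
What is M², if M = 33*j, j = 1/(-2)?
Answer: 1089/4 ≈ 272.25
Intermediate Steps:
j = -½ (j = 1*(-½) = -½ ≈ -0.50000)
M = -33/2 (M = 33*(-½) = -33/2 ≈ -16.500)
M² = (-33/2)² = 1089/4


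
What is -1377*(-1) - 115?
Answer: 1262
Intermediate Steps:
-1377*(-1) - 115 = -153*(-9) - 115 = 1377 - 115 = 1262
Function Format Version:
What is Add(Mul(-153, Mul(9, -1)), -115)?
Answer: 1262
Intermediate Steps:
Add(Mul(-153, Mul(9, -1)), -115) = Add(Mul(-153, -9), -115) = Add(1377, -115) = 1262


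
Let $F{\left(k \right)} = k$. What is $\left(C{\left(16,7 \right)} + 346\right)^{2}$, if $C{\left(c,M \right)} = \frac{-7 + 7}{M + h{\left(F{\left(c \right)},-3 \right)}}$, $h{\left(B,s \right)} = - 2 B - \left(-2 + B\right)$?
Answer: $119716$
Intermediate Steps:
$h{\left(B,s \right)} = 2 - 3 B$
$C{\left(c,M \right)} = 0$ ($C{\left(c,M \right)} = \frac{-7 + 7}{M - \left(-2 + 3 c\right)} = \frac{0}{2 + M - 3 c} = 0$)
$\left(C{\left(16,7 \right)} + 346\right)^{2} = \left(0 + 346\right)^{2} = 346^{2} = 119716$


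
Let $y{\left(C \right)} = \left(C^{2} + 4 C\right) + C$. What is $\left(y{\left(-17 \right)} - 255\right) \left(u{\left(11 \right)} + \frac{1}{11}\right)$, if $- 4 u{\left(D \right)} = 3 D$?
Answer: $\frac{18309}{44} \approx 416.11$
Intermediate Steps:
$y{\left(C \right)} = C^{2} + 5 C$
$u{\left(D \right)} = - \frac{3 D}{4}$
$\left(y{\left(-17 \right)} - 255\right) \left(u{\left(11 \right)} + \frac{1}{11}\right) = \left(- 17 \left(5 - 17\right) - 255\right) \left(\left(- \frac{3}{4}\right) 11 + \frac{1}{11}\right) = \left(\left(-17\right) \left(-12\right) - 255\right) \left(- \frac{33}{4} + \frac{1}{11}\right) = \left(204 - 255\right) \left(- \frac{359}{44}\right) = \left(-51\right) \left(- \frac{359}{44}\right) = \frac{18309}{44}$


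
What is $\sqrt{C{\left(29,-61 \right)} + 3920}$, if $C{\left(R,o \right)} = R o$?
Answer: $3 \sqrt{239} \approx 46.379$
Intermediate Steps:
$\sqrt{C{\left(29,-61 \right)} + 3920} = \sqrt{29 \left(-61\right) + 3920} = \sqrt{-1769 + 3920} = \sqrt{2151} = 3 \sqrt{239}$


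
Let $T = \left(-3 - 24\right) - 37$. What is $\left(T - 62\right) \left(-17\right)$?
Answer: $2142$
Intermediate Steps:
$T = -64$ ($T = \left(-3 - 24\right) - 37 = -27 - 37 = -64$)
$\left(T - 62\right) \left(-17\right) = \left(-64 - 62\right) \left(-17\right) = \left(-126\right) \left(-17\right) = 2142$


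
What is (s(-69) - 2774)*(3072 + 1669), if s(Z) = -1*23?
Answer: -13260577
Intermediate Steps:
s(Z) = -23
(s(-69) - 2774)*(3072 + 1669) = (-23 - 2774)*(3072 + 1669) = -2797*4741 = -13260577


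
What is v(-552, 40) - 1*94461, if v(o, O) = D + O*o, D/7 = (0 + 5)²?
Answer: -116366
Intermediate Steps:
D = 175 (D = 7*(0 + 5)² = 7*5² = 7*25 = 175)
v(o, O) = 175 + O*o
v(-552, 40) - 1*94461 = (175 + 40*(-552)) - 1*94461 = (175 - 22080) - 94461 = -21905 - 94461 = -116366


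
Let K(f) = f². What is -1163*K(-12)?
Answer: -167472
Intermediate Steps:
-1163*K(-12) = -1163*(-12)² = -1163*144 = -167472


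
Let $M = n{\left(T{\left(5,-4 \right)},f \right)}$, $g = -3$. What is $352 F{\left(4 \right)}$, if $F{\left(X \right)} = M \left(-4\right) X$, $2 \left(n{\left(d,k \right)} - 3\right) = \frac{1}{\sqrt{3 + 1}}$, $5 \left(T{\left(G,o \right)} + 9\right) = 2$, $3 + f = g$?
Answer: $-18304$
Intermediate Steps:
$f = -6$ ($f = -3 - 3 = -6$)
$T{\left(G,o \right)} = - \frac{43}{5}$ ($T{\left(G,o \right)} = -9 + \frac{1}{5} \cdot 2 = -9 + \frac{2}{5} = - \frac{43}{5}$)
$n{\left(d,k \right)} = \frac{13}{4}$ ($n{\left(d,k \right)} = 3 + \frac{1}{2 \sqrt{3 + 1}} = 3 + \frac{1}{2 \sqrt{4}} = 3 + \frac{1}{2 \cdot 2} = 3 + \frac{1}{2} \cdot \frac{1}{2} = 3 + \frac{1}{4} = \frac{13}{4}$)
$M = \frac{13}{4} \approx 3.25$
$F{\left(X \right)} = - 13 X$ ($F{\left(X \right)} = \frac{13}{4} \left(-4\right) X = - 13 X$)
$352 F{\left(4 \right)} = 352 \left(\left(-13\right) 4\right) = 352 \left(-52\right) = -18304$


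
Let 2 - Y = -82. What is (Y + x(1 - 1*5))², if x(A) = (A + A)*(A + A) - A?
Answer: 23104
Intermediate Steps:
Y = 84 (Y = 2 - 1*(-82) = 2 + 82 = 84)
x(A) = -A + 4*A² (x(A) = (2*A)*(2*A) - A = 4*A² - A = -A + 4*A²)
(Y + x(1 - 1*5))² = (84 + (1 - 1*5)*(-1 + 4*(1 - 1*5)))² = (84 + (1 - 5)*(-1 + 4*(1 - 5)))² = (84 - 4*(-1 + 4*(-4)))² = (84 - 4*(-1 - 16))² = (84 - 4*(-17))² = (84 + 68)² = 152² = 23104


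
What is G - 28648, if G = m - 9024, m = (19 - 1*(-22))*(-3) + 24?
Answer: -37771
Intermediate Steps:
m = -99 (m = (19 + 22)*(-3) + 24 = 41*(-3) + 24 = -123 + 24 = -99)
G = -9123 (G = -99 - 9024 = -9123)
G - 28648 = -9123 - 28648 = -37771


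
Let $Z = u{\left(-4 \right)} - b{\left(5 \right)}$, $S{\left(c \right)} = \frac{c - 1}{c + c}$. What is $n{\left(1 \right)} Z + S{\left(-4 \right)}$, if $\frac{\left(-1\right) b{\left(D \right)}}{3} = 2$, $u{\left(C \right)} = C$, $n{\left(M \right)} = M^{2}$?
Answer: $\frac{21}{8} \approx 2.625$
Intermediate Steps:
$b{\left(D \right)} = -6$ ($b{\left(D \right)} = \left(-3\right) 2 = -6$)
$S{\left(c \right)} = \frac{-1 + c}{2 c}$
$Z = 2$ ($Z = -4 - -6 = -4 + 6 = 2$)
$n{\left(1 \right)} Z + S{\left(-4 \right)} = 1^{2} \cdot 2 + \frac{-1 - 4}{2 \left(-4\right)} = 1 \cdot 2 + \frac{1}{2} \left(- \frac{1}{4}\right) \left(-5\right) = 2 + \frac{5}{8} = \frac{21}{8}$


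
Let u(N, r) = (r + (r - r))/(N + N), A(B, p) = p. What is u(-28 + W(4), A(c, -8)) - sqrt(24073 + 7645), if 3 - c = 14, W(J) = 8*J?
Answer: -1 - sqrt(31718) ≈ -179.10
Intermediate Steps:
c = -11 (c = 3 - 1*14 = 3 - 14 = -11)
u(N, r) = r/(2*N) (u(N, r) = (r + 0)/((2*N)) = r*(1/(2*N)) = r/(2*N))
u(-28 + W(4), A(c, -8)) - sqrt(24073 + 7645) = (1/2)*(-8)/(-28 + 8*4) - sqrt(24073 + 7645) = (1/2)*(-8)/(-28 + 32) - sqrt(31718) = (1/2)*(-8)/4 - sqrt(31718) = (1/2)*(-8)*(1/4) - sqrt(31718) = -1 - sqrt(31718)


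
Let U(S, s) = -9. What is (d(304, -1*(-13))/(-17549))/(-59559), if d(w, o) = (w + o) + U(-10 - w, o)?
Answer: 44/149314413 ≈ 2.9468e-7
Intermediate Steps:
d(w, o) = -9 + o + w (d(w, o) = (w + o) - 9 = (o + w) - 9 = -9 + o + w)
(d(304, -1*(-13))/(-17549))/(-59559) = ((-9 - 1*(-13) + 304)/(-17549))/(-59559) = ((-9 + 13 + 304)*(-1/17549))*(-1/59559) = (308*(-1/17549))*(-1/59559) = -44/2507*(-1/59559) = 44/149314413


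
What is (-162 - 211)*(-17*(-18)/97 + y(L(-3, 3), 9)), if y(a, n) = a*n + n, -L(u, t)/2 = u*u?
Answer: 5421555/97 ≈ 55892.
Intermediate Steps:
L(u, t) = -2*u**2 (L(u, t) = -2*u*u = -2*u**2)
y(a, n) = n + a*n
(-162 - 211)*(-17*(-18)/97 + y(L(-3, 3), 9)) = (-162 - 211)*(-17*(-18)/97 + 9*(1 - 2*(-3)**2)) = -373*(306*(1/97) + 9*(1 - 2*9)) = -373*(306/97 + 9*(1 - 18)) = -373*(306/97 + 9*(-17)) = -373*(306/97 - 153) = -373*(-14535/97) = 5421555/97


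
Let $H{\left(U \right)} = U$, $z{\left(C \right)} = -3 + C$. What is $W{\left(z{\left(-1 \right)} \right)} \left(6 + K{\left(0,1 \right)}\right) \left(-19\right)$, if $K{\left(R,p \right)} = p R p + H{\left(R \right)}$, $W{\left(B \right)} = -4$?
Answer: $456$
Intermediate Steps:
$K{\left(R,p \right)} = R + R p^{2}$ ($K{\left(R,p \right)} = p R p + R = R p p + R = R p^{2} + R = R + R p^{2}$)
$W{\left(z{\left(-1 \right)} \right)} \left(6 + K{\left(0,1 \right)}\right) \left(-19\right) = - 4 \left(6 + 0 \left(1 + 1^{2}\right)\right) \left(-19\right) = - 4 \left(6 + 0 \left(1 + 1\right)\right) \left(-19\right) = - 4 \left(6 + 0 \cdot 2\right) \left(-19\right) = - 4 \left(6 + 0\right) \left(-19\right) = \left(-4\right) 6 \left(-19\right) = \left(-24\right) \left(-19\right) = 456$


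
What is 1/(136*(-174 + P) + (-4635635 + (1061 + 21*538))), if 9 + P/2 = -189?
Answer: -1/4700796 ≈ -2.1273e-7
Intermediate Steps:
P = -396 (P = -18 + 2*(-189) = -18 - 378 = -396)
1/(136*(-174 + P) + (-4635635 + (1061 + 21*538))) = 1/(136*(-174 - 396) + (-4635635 + (1061 + 21*538))) = 1/(136*(-570) + (-4635635 + (1061 + 11298))) = 1/(-77520 + (-4635635 + 12359)) = 1/(-77520 - 4623276) = 1/(-4700796) = -1/4700796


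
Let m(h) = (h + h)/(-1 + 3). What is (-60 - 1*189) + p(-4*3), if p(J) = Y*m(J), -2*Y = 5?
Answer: -219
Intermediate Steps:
m(h) = h (m(h) = (2*h)/2 = (2*h)*(½) = h)
Y = -5/2 (Y = -½*5 = -5/2 ≈ -2.5000)
p(J) = -5*J/2
(-60 - 1*189) + p(-4*3) = (-60 - 1*189) - (-10)*3 = (-60 - 189) - 5/2*(-12) = -249 + 30 = -219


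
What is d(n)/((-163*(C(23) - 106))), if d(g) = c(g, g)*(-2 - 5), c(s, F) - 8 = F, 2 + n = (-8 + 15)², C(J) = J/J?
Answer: -11/489 ≈ -0.022495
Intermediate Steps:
C(J) = 1
n = 47 (n = -2 + (-8 + 15)² = -2 + 7² = -2 + 49 = 47)
c(s, F) = 8 + F
d(g) = -56 - 7*g (d(g) = (8 + g)*(-2 - 5) = (8 + g)*(-7) = -56 - 7*g)
d(n)/((-163*(C(23) - 106))) = (-56 - 7*47)/((-163*(1 - 106))) = (-56 - 329)/((-163*(-105))) = -385/17115 = -385*1/17115 = -11/489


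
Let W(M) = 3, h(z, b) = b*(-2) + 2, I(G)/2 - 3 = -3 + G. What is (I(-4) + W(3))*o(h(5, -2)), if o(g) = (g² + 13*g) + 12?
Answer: -630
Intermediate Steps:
I(G) = 2*G (I(G) = 6 + 2*(-3 + G) = 6 + (-6 + 2*G) = 2*G)
h(z, b) = 2 - 2*b (h(z, b) = -2*b + 2 = 2 - 2*b)
o(g) = 12 + g² + 13*g
(I(-4) + W(3))*o(h(5, -2)) = (2*(-4) + 3)*(12 + (2 - 2*(-2))² + 13*(2 - 2*(-2))) = (-8 + 3)*(12 + (2 + 4)² + 13*(2 + 4)) = -5*(12 + 6² + 13*6) = -5*(12 + 36 + 78) = -5*126 = -630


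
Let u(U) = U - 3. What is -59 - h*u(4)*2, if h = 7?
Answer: -73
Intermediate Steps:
u(U) = -3 + U
-59 - h*u(4)*2 = -59 - 7*(-3 + 4)*2 = -59 - 7*1*2 = -59 - 7*2 = -59 - 1*14 = -59 - 14 = -73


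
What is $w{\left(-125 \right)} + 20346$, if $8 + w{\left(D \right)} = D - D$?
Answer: $20338$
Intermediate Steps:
$w{\left(D \right)} = -8$ ($w{\left(D \right)} = -8 + \left(D - D\right) = -8 + 0 = -8$)
$w{\left(-125 \right)} + 20346 = -8 + 20346 = 20338$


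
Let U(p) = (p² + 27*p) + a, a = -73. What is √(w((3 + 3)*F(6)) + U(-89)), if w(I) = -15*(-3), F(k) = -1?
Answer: 3*√610 ≈ 74.094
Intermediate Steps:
w(I) = 45
U(p) = -73 + p² + 27*p (U(p) = (p² + 27*p) - 73 = -73 + p² + 27*p)
√(w((3 + 3)*F(6)) + U(-89)) = √(45 + (-73 + (-89)² + 27*(-89))) = √(45 + (-73 + 7921 - 2403)) = √(45 + 5445) = √5490 = 3*√610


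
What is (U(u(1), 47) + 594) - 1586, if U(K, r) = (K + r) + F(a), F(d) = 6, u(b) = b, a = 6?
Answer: -938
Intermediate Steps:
U(K, r) = 6 + K + r (U(K, r) = (K + r) + 6 = 6 + K + r)
(U(u(1), 47) + 594) - 1586 = ((6 + 1 + 47) + 594) - 1586 = (54 + 594) - 1586 = 648 - 1586 = -938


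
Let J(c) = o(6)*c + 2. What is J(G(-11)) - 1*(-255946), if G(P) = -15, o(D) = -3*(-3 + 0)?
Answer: 255813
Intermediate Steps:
o(D) = 9 (o(D) = -3*(-3) = 9)
J(c) = 2 + 9*c (J(c) = 9*c + 2 = 2 + 9*c)
J(G(-11)) - 1*(-255946) = (2 + 9*(-15)) - 1*(-255946) = (2 - 135) + 255946 = -133 + 255946 = 255813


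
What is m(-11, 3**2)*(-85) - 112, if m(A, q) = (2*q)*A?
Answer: 16718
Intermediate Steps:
m(A, q) = 2*A*q
m(-11, 3**2)*(-85) - 112 = (2*(-11)*3**2)*(-85) - 112 = (2*(-11)*9)*(-85) - 112 = -198*(-85) - 112 = 16830 - 112 = 16718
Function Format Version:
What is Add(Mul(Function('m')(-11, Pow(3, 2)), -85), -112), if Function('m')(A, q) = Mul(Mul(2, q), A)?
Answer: 16718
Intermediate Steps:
Function('m')(A, q) = Mul(2, A, q)
Add(Mul(Function('m')(-11, Pow(3, 2)), -85), -112) = Add(Mul(Mul(2, -11, Pow(3, 2)), -85), -112) = Add(Mul(Mul(2, -11, 9), -85), -112) = Add(Mul(-198, -85), -112) = Add(16830, -112) = 16718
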